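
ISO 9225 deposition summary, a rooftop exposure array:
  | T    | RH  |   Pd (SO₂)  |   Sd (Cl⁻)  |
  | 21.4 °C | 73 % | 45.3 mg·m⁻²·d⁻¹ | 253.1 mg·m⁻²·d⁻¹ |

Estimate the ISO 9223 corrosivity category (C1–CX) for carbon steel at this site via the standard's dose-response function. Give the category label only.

carbon steel: temperature factor f = -0.054·(11.4) = -0.6156
  sulphur-dioxide contribution → 29.91 μm/a
  chloride contribution → 82.53 μm/a
  total first-year rate 112.4 μm/a
ISO 9223 Table 2 (carbon steel): 80 < 112 ≤ 200 μm/a ⇒ C5

C5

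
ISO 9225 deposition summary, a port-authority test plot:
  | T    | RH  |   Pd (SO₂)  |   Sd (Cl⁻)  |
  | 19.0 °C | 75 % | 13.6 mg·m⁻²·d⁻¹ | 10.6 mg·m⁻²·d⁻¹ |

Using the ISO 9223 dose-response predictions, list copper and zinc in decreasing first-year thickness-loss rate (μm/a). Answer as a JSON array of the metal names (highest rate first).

copper: T>10 °C ⇒ hinge -0.080·(19.0−10) = -0.7200
  sulphur-dioxide contribution → 0.4247 μm/a
  chloride contribution → 0.7319 μm/a
  total first-year rate 1.157 μm/a
zinc: temperature factor f = -0.071·(9.0) = -0.6390
  sulphur-dioxide contribution → 0.6763 μm/a
  chloride contribution → 0.6158 μm/a
  total first-year rate 1.292 μm/a
Ordering by μm/a: zinc (1.29) > copper (1.16)

["zinc", "copper"]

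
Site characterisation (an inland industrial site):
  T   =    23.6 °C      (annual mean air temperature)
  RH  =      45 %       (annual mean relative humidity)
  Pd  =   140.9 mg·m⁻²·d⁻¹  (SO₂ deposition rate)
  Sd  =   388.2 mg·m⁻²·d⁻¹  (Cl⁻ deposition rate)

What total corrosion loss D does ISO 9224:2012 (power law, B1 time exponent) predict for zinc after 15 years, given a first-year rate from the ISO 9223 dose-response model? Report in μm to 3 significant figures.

zinc: f(T) = -0.071·(T−10) [T>10 °C] = -0.9656
  Pd branch = 0.0129·Pd^0.44·e^(0.046·RH+f) = 0.3434 μm/a
  Sd branch = 0.0175·Sd^0.57·e^(0.008·RH+0.085·T) = 5.576 μm/a
  r_corr = 0.3434 + 5.576 = 5.92 μm/a
Power-law: D(15) = r_corr · 15^0.813
  D(15) = 5.92 × 15^0.813 = 5.92 × 9.04 = 53.51 μm

D(15) = 53.5 μm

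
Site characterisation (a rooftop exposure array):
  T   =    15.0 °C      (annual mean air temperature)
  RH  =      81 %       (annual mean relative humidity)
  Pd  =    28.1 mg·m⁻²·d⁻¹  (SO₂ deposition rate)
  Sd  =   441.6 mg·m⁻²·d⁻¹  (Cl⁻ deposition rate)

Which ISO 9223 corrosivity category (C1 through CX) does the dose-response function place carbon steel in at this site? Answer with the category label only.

C5

carbon steel: f(T) = -0.054·(T−10) [T>10 °C] = -0.2700
  Pd branch = 1.77·Pd^0.52·e^(0.02·RH+f) = 38.69 μm/a
  Sd branch = 0.102·Sd^0.62·e^(0.033·RH+0.04·T) = 117.5 μm/a
  r_corr = 38.69 + 117.5 = 156.2 μm/a
156 μm/a falls in (80, 200] for carbon steel → category C5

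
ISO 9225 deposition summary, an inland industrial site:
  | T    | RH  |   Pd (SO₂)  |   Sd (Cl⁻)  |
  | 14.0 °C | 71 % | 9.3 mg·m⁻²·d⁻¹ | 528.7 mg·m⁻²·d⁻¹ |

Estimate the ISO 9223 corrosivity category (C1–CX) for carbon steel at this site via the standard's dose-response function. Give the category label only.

C5

carbon steel: T>10 °C ⇒ hinge -0.054·(14.0−10) = -0.2160
  Pd branch = 1.77·Pd^0.52·e^(0.02·RH+f) = 18.81 μm/a
  Cl⁻ term: 0.102·528.7^0.62·exp(0.033·71+0.04·14.0) = 90.73
  sum: 18.81 + 90.73 → r_corr = 109.5 μm/a
110 μm/a falls in (80, 200] for carbon steel → category C5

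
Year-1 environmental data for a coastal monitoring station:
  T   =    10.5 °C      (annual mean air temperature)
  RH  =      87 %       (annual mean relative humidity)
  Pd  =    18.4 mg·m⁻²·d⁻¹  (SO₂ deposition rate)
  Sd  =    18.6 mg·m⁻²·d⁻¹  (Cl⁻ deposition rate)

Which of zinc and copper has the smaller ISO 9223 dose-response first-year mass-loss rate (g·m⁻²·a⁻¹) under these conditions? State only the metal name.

zinc

zinc: f(T) = -0.071·(T−10) [T>10 °C] = -0.0355
  Pd branch = 0.0129·Pd^0.44·e^(0.046·RH+f) = 2.453 μm/a
  Sd branch = 0.0175·Sd^0.57·e^(0.008·RH+0.085·T) = 0.4535 μm/a
  sum: 2.453 + 0.4535 → r_corr = 2.907 μm/a
  mass loss = 2.907 μm/a × 7.14 g/cm³ = 20.75 g·m⁻²·a⁻¹
copper: T>10 °C ⇒ hinge -0.080·(10.5−10) = -0.0400
  SO₂ term: 0.0053·18.4^0.26·exp(0.059·87-0.0400) = 1.841
  Sd branch = 0.01025·Sd^0.27·e^(0.036·RH+0.049·T) = 0.8653 μm/a
  r_corr = 1.841 + 0.8653 = 2.706 μm/a
  mass loss = 2.706 μm/a × 8.96 g/cm³ = 24.25 g·m⁻²·a⁻¹
Ordering by g·m⁻²·a⁻¹: copper (24.2) > zinc (20.8)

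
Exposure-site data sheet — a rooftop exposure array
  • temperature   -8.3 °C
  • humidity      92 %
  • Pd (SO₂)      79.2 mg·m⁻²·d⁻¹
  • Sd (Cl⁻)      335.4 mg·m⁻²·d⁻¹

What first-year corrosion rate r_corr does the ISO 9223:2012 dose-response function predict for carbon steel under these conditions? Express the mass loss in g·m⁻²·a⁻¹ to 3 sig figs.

carbon steel: f(T) = +0.150·(T−10) [T≤10 °C] = -2.7450
  SO₂ term: 1.77·79.2^0.52·exp(0.02·92-2.7450) = 6.955
  Sd branch = 0.102·Sd^0.62·e^(0.033·RH+0.04·T) = 56.08 μm/a
  r_corr = 6.955 + 56.08 = 63.03 μm/a
Convert to mass loss: 63.03 μm/a × 7.85 g/cm³ = 494.8 g·m⁻²·a⁻¹

r_corr = 495 g·m⁻²·a⁻¹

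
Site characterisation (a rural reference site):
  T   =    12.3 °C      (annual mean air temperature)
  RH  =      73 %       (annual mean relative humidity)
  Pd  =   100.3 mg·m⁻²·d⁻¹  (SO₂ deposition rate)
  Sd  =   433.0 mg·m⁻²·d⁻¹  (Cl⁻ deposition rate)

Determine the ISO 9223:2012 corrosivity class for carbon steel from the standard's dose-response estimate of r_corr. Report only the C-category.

C5

carbon steel: f(T) = -0.054·(T−10) [T>10 °C] = -0.1242
  SO₂ term: 1.77·100.3^0.52·exp(0.02·73-0.1242) = 73.92
  Sd branch = 0.102·Sd^0.62·e^(0.033·RH+0.04·T) = 80 μm/a
  sum: 73.92 + 80 → r_corr = 153.9 μm/a
ISO 9223 Table 2 (carbon steel): 80 < 154 ≤ 200 μm/a ⇒ C5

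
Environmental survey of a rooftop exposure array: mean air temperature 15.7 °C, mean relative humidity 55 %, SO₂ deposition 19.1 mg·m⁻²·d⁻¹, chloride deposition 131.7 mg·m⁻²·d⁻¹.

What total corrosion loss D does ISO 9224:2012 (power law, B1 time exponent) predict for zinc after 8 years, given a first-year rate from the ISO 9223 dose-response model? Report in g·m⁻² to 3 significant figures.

D(8) = 79.8 g·m⁻²

zinc: f(T) = -0.071·(T−10) [T>10 °C] = -0.4047
  Pd branch = 0.0129·Pd^0.44·e^(0.046·RH+f) = 0.3956 μm/a
  Cl⁻ term: 0.0175·131.7^0.57·exp(0.008·55+0.085·15.7) = 1.667
  sum: 0.3956 + 1.667 → r_corr = 2.062 μm/a
Long-term exponent b (ISO 9224 Table 2, B1) = 0.813
  D(8) = 2.062 × 8^0.813 = 2.062 × 5.423 = 11.18 μm
  Mass loss = 11.18 μm × 7.14 g/cm³ = 79.85 g·m⁻²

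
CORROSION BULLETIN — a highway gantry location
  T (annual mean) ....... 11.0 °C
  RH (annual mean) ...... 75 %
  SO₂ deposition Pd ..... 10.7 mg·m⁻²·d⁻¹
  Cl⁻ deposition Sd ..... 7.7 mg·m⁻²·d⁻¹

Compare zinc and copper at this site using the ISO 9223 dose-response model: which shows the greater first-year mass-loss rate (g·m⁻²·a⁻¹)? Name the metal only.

zinc: T>10 °C ⇒ hinge -0.071·(11.0−10) = -0.0710
  SO₂ term: 0.0129·10.7^0.44·exp(0.046·75-0.0710) = 1.074
  Sd branch = 0.0175·Sd^0.57·e^(0.008·RH+0.085·T) = 0.26 μm/a
  sum: 1.074 + 0.26 → r_corr = 1.334 μm/a
  mass loss = 1.334 μm/a × 7.14 g/cm³ = 9.525 g·m⁻²·a⁻¹
copper: f(T) = -0.080·(T−10) [T>10 °C] = -0.0800
  SO₂ term: 0.0053·10.7^0.26·exp(0.059·75-0.0800) = 0.7567
  Sd branch = 0.01025·Sd^0.27·e^(0.036·RH+0.049·T) = 0.4537 μm/a
  r_corr = 0.7567 + 0.4537 = 1.21 μm/a
  mass loss = 1.21 μm/a × 8.96 g/cm³ = 10.85 g·m⁻²·a⁻¹
Ordering by g·m⁻²·a⁻¹: copper (10.8) > zinc (9.52)

copper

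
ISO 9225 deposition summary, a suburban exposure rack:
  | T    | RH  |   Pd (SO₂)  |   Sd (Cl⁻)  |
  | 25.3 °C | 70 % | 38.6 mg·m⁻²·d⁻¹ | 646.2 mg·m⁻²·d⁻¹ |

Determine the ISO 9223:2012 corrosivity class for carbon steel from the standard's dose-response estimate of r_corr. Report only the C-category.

C5

carbon steel: temperature factor f = -0.054·(15.3) = -0.8262
  SO₂ term: 1.77·38.6^0.52·exp(0.02·70-0.8262) = 21
  Sd branch = 0.102·Sd^0.62·e^(0.033·RH+0.04·T) = 156.2 μm/a
  r_corr = 21 + 156.2 = 177.2 μm/a
ISO 9223 Table 2 (carbon steel): 80 < 177 ≤ 200 μm/a ⇒ C5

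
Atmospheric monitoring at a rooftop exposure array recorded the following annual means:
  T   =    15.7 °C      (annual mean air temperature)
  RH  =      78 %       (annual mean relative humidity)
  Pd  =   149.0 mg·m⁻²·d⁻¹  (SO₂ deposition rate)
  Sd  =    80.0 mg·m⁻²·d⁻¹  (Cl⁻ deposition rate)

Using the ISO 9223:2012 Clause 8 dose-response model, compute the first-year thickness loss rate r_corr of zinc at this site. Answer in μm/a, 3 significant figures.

r_corr = 4.32 μm/a

zinc: temperature factor f = -0.071·(5.7) = -0.4047
  SO₂ term: 0.0129·149.0^0.44·exp(0.046·78-0.4047) = 2.814
  Sd branch = 0.0175·Sd^0.57·e^(0.008·RH+0.085·T) = 1.508 μm/a
  sum: 2.814 + 1.508 → r_corr = 4.322 μm/a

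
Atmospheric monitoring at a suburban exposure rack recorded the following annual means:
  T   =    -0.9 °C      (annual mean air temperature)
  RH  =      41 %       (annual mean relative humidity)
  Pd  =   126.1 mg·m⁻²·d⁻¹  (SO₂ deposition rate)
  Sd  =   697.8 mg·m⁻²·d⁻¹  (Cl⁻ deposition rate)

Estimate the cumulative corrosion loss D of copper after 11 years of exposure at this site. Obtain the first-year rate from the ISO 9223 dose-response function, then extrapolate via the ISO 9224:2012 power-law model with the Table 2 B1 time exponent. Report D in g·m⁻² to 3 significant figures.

copper: f(T) = +0.126·(T−10) [T≤10 °C] = -1.3734
  sulphur-dioxide contribution → 0.05303 μm/a
  chloride contribution → 0.2514 μm/a
  total first-year rate 0.3045 μm/a
Power-law: D(11) = r_corr · 11^0.667
  D(11) = 0.3045 × 11^0.667 = 0.3045 × 4.95 = 1.507 μm
  Mass loss = 1.507 μm × 8.96 g/cm³ = 13.5 g·m⁻²

D(11) = 13.5 g·m⁻²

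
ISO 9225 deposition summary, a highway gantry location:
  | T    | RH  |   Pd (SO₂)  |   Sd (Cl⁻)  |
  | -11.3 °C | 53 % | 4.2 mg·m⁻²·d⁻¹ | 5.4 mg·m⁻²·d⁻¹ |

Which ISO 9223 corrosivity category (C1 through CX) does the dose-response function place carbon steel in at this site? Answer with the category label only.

C2

carbon steel: temperature factor f = +0.150·(-21.3) = -3.1950
  sulphur-dioxide contribution → 0.4414 μm/a
  chloride contribution → 1.062 μm/a
  total first-year rate 1.503 μm/a
Category bounds: 1.3…25 μm/a bracket r_corr ⇒ C2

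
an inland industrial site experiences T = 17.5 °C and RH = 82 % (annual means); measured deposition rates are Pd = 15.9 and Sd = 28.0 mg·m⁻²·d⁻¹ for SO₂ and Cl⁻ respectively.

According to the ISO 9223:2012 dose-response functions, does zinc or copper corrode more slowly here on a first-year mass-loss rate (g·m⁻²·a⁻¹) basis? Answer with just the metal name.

zinc

zinc: temperature factor f = -0.071·(7.5) = -0.5325
  SO₂ term: 0.0129·15.9^0.44·exp(0.046·82-0.5325) = 1.112
  Sd branch = 0.0175·Sd^0.57·e^(0.008·RH+0.085·T) = 0.9973 μm/a
  r_corr = 1.112 + 0.9973 = 2.109 μm/a
  mass loss = 2.109 μm/a × 7.14 g/cm³ = 15.06 g·m⁻²·a⁻¹
copper: f(T) = -0.080·(T−10) [T>10 °C] = -0.6000
  SO₂ term: 0.0053·15.9^0.26·exp(0.059·82-0.6000) = 0.7537
  Sd branch = 0.01025·Sd^0.27·e^(0.036·RH+0.049·T) = 1.137 μm/a
  r_corr = 0.7537 + 1.137 = 1.891 μm/a
  mass loss = 1.891 μm/a × 8.96 g/cm³ = 16.94 g·m⁻²·a⁻¹
Ordering by g·m⁻²·a⁻¹: copper (16.9) > zinc (15.1)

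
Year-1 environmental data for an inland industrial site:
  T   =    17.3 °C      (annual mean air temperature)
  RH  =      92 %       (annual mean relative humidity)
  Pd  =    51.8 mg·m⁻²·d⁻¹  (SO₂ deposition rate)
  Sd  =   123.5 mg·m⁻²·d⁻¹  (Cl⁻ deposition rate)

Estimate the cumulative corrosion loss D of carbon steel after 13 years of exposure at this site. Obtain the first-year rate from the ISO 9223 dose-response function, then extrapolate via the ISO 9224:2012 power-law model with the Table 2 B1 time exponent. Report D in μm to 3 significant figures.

carbon steel: T>10 °C ⇒ hinge -0.054·(17.3−10) = -0.3942
  Pd branch = 1.77·Pd^0.52·e^(0.02·RH+f) = 58.52 μm/a
  Cl⁻ term: 0.102·123.5^0.62·exp(0.033·92+0.04·17.3) = 84.04
  r_corr = 58.52 + 84.04 = 142.6 μm/a
Power-law: D(13) = r_corr · 13^0.523
  D(13) = 142.6 × 13^0.523 = 142.6 × 3.825 = 545.3 μm

D(13) = 545 μm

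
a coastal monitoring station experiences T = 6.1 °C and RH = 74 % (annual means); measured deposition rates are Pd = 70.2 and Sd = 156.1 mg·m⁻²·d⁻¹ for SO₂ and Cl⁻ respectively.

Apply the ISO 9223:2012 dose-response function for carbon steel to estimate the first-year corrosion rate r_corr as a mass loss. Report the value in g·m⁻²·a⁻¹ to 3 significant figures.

r_corr = 579 g·m⁻²·a⁻¹

carbon steel: f(T) = +0.150·(T−10) [T≤10 °C] = -0.5850
  Pd branch = 1.77·Pd^0.52·e^(0.02·RH+f) = 39.52 μm/a
  Cl⁻ term: 0.102·156.1^0.62·exp(0.033·74+0.04·6.1) = 34.28
  sum: 39.52 + 34.28 → r_corr = 73.79 μm/a
Convert to mass loss: 73.79 μm/a × 7.85 g/cm³ = 579.3 g·m⁻²·a⁻¹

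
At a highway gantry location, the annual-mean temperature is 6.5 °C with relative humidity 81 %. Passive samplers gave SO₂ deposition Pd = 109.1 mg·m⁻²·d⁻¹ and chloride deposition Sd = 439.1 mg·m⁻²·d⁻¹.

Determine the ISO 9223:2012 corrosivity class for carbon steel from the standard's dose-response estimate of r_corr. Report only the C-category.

C5

carbon steel: f(T) = +0.150·(T−10) [T≤10 °C] = -0.5250
  sulphur-dioxide contribution → 60.7 μm/a
  chloride contribution → 83.32 μm/a
  total first-year rate 144 μm/a
Category bounds: 80…200 μm/a bracket r_corr ⇒ C5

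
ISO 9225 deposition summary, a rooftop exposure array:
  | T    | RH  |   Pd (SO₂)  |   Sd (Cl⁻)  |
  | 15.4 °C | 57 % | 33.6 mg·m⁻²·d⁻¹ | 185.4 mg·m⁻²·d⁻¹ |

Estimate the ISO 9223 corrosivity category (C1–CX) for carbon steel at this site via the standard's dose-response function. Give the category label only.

carbon steel: f(T) = -0.054·(T−10) [T>10 °C] = -0.2916
  sulphur-dioxide contribution → 25.71 μm/a
  chloride contribution → 31.57 μm/a
  ⇒ r_corr(carbon steel) = 57.28 μm/a
ISO 9223 Table 2 (carbon steel): 50 < 57.3 ≤ 80 μm/a ⇒ C4

C4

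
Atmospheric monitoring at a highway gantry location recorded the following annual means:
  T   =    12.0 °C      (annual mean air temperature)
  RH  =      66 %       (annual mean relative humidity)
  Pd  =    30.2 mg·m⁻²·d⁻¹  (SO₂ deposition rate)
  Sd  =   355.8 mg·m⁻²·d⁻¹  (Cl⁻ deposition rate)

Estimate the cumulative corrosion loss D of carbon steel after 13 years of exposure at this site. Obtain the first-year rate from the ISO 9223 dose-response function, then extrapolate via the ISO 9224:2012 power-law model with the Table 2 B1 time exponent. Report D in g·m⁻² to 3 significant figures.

carbon steel: f(T) = -0.054·(T−10) [T>10 °C] = -0.1080
  sulphur-dioxide contribution → 34.99 μm/a
  chloride contribution → 55.55 μm/a
  ⇒ r_corr(carbon steel) = 90.54 μm/a
ISO 9224: D(t) = r_corr · t^b with b = 0.523 (carbon steel, B1)
  D(13) = 90.54 × 13^0.523 = 90.54 × 3.825 = 346.3 μm
  Mass loss = 346.3 μm × 7.85 g/cm³ = 2718 g·m⁻²

D(13) = 2.72e+03 g·m⁻²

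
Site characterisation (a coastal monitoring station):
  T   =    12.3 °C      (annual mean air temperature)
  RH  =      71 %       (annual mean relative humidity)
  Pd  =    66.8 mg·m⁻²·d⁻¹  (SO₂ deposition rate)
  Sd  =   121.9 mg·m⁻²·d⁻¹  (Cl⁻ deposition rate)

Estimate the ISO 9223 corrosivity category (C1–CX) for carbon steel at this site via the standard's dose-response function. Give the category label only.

carbon steel: f(T) = -0.054·(T−10) [T>10 °C] = -0.1242
  sulphur-dioxide contribution → 57.49 μm/a
  chloride contribution → 34.13 μm/a
  total first-year rate 91.62 μm/a
ISO 9223 Table 2 (carbon steel): 80 < 91.6 ≤ 200 μm/a ⇒ C5

C5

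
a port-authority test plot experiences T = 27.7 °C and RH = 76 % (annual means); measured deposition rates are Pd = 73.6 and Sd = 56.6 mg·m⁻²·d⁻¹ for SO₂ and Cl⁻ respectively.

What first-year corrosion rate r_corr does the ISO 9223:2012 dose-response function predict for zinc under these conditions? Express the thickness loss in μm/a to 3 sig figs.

r_corr = 4.18 μm/a

zinc: f(T) = -0.071·(T−10) [T>10 °C] = -1.2567
  SO₂ term: 0.0129·73.6^0.44·exp(0.046·76-1.2567) = 0.8027
  Cl⁻ term: 0.0175·56.6^0.57·exp(0.008·76+0.085·27.7) = 3.379
  r_corr = 0.8027 + 3.379 = 4.181 μm/a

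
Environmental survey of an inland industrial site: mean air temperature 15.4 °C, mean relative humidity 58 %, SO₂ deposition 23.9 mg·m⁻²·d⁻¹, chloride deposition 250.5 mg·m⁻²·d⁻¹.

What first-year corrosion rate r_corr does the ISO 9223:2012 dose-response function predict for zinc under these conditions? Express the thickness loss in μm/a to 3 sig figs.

r_corr = 2.91 μm/a

zinc: f(T) = -0.071·(T−10) [T>10 °C] = -0.3834
  sulphur-dioxide contribution → 0.512 μm/a
  chloride contribution → 2.401 μm/a
  total first-year rate 2.913 μm/a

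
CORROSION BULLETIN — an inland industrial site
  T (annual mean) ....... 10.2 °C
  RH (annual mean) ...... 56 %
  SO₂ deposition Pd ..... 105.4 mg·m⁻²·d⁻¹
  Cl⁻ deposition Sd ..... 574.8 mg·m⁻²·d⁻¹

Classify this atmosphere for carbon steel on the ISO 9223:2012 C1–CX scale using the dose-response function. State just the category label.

C5

carbon steel: T>10 °C ⇒ hinge -0.054·(10.2−10) = -0.0108
  SO₂ term: 1.77·105.4^0.52·exp(0.02·56-0.0108) = 60.47
  Cl⁻ term: 0.102·574.8^0.62·exp(0.033·56+0.04·10.2) = 50.03
  sum: 60.47 + 50.03 → r_corr = 110.5 μm/a
111 μm/a falls in (80, 200] for carbon steel → category C5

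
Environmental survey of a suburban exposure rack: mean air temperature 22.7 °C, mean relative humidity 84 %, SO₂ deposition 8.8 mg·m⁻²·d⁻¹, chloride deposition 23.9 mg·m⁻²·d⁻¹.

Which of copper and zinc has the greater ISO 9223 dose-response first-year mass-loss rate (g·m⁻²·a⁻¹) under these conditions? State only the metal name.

copper

copper: f(T) = -0.080·(T−10) [T>10 °C] = -1.0160
  sulphur-dioxide contribution → 0.4797 μm/a
  chloride contribution → 1.511 μm/a
  ⇒ r_corr(copper) = 1.991 μm/a
  mass loss = 1.991 μm/a × 8.96 g/cm³ = 17.84 g·m⁻²·a⁻¹
zinc: temperature factor f = -0.071·(12.7) = -0.9017
  sulphur-dioxide contribution → 0.6496 μm/a
  chloride contribution → 1.441 μm/a
  total first-year rate 2.09 μm/a
  mass loss = 2.09 μm/a × 7.14 g/cm³ = 14.92 g·m⁻²·a⁻¹
Ordering by g·m⁻²·a⁻¹: copper (17.8) > zinc (14.9)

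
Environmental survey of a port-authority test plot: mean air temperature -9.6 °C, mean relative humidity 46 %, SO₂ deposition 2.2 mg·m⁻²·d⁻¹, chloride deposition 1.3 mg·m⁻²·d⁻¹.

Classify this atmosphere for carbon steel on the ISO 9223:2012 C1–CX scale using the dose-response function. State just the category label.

carbon steel: T≤10 °C ⇒ hinge +0.150·(-9.6−10) = -2.9400
  SO₂ term: 1.77·2.2^0.52·exp(0.02·46-2.9400) = 0.3538
  Sd branch = 0.102·Sd^0.62·e^(0.033·RH+0.04·T) = 0.373 μm/a
  sum: 0.3538 + 0.373 → r_corr = 0.7268 μm/a
Category bounds: 0…1.3 μm/a bracket r_corr ⇒ C1

C1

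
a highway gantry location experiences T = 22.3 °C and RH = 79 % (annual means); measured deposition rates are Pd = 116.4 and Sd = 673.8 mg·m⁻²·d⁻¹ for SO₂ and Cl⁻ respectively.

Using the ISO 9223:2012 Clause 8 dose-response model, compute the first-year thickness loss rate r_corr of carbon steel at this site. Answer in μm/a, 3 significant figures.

carbon steel: temperature factor f = -0.054·(12.3) = -0.6642
  SO₂ term: 1.77·116.4^0.52·exp(0.02·79-0.6642) = 52.48
  Cl⁻ term: 0.102·673.8^0.62·exp(0.033·79+0.04·22.3) = 191.4
  sum: 52.48 + 191.4 → r_corr = 243.9 μm/a

r_corr = 244 μm/a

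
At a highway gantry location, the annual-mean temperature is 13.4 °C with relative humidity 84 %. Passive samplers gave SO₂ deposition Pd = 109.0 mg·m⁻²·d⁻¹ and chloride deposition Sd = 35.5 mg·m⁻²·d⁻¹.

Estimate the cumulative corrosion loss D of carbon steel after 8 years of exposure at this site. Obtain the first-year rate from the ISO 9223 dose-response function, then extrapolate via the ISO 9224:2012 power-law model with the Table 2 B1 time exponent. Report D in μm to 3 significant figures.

carbon steel: T>10 °C ⇒ hinge -0.054·(13.4−10) = -0.1836
  SO₂ term: 1.77·109.0^0.52·exp(0.02·84-0.1836) = 90.64
  Sd branch = 0.102·Sd^0.62·e^(0.033·RH+0.04·T) = 25.49 μm/a
  sum: 90.64 + 25.49 → r_corr = 116.1 μm/a
Long-term exponent b (ISO 9224 Table 2, B1) = 0.523
  D(8) = 116.1 × 8^0.523 = 116.1 × 2.967 = 344.6 μm

D(8) = 345 μm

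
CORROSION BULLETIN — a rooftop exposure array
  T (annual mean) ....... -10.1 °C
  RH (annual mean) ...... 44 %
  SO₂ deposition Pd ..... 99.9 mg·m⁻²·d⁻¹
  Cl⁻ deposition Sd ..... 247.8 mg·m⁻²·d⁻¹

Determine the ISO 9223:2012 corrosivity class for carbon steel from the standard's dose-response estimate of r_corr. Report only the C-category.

C2

carbon steel: T≤10 °C ⇒ hinge +0.150·(-10.1−10) = -3.0150
  sulphur-dioxide contribution → 2.294 μm/a
  chloride contribution → 8.873 μm/a
  ⇒ r_corr(carbon steel) = 11.17 μm/a
ISO 9223 Table 2 (carbon steel): 1.3 < 11.2 ≤ 25 μm/a ⇒ C2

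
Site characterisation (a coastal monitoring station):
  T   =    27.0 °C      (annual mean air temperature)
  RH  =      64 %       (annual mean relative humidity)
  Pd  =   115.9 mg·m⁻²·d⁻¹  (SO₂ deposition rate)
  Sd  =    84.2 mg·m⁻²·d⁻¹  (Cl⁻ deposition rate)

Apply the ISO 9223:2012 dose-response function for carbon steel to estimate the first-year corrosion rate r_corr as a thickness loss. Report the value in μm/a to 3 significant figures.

r_corr = 68.9 μm/a

carbon steel: temperature factor f = -0.054·(17.0) = -0.9180
  Pd branch = 1.77·Pd^0.52·e^(0.02·RH+f) = 30.1 μm/a
  Sd branch = 0.102·Sd^0.62·e^(0.033·RH+0.04·T) = 38.78 μm/a
  r_corr = 30.1 + 38.78 = 68.87 μm/a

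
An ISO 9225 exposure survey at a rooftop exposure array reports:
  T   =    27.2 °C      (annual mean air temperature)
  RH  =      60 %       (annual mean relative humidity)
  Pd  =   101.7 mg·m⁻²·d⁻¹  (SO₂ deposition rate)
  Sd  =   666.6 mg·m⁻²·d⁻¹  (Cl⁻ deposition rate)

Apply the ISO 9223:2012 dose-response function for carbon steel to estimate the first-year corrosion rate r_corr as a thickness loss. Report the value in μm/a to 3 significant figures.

carbon steel: T>10 °C ⇒ hinge -0.054·(27.2−10) = -0.9288
  sulphur-dioxide contribution → 25.68 μm/a
  chloride contribution → 123.5 μm/a
  ⇒ r_corr(carbon steel) = 149.2 μm/a

r_corr = 149 μm/a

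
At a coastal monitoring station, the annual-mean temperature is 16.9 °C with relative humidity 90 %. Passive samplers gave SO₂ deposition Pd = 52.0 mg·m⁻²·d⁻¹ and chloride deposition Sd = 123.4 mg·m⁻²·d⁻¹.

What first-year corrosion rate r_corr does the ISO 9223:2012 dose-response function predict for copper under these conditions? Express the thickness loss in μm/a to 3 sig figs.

r_corr = 3.92 μm/a

copper: temperature factor f = -0.080·(6.9) = -0.5520
  SO₂ term: 0.0053·52.0^0.26·exp(0.059·90-0.5520) = 1.725
  Cl⁻ term: 0.01025·123.4^0.27·exp(0.036·90+0.049·16.9) = 2.199
  sum: 1.725 + 2.199 → r_corr = 3.924 μm/a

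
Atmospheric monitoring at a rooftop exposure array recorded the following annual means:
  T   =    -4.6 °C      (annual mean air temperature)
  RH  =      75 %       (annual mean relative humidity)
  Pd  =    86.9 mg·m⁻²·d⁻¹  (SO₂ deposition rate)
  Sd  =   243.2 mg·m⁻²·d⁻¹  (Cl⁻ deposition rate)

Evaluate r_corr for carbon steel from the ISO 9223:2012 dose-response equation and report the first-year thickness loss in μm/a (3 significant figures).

r_corr = 39.4 μm/a

carbon steel: T≤10 °C ⇒ hinge +0.150·(-4.6−10) = -2.1900
  Pd branch = 1.77·Pd^0.52·e^(0.02·RH+f) = 9.049 μm/a
  Sd branch = 0.102·Sd^0.62·e^(0.033·RH+0.04·T) = 30.4 μm/a
  r_corr = 9.049 + 30.4 = 39.45 μm/a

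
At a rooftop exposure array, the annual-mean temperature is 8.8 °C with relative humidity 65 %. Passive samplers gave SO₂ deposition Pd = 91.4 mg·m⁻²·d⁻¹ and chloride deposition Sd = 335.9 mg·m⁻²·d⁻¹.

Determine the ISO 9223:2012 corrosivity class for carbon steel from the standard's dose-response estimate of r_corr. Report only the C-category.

C5

carbon steel: temperature factor f = +0.150·(-1.2) = -0.1800
  Pd branch = 1.77·Pd^0.52·e^(0.02·RH+f) = 56.76 μm/a
  Cl⁻ term: 0.102·335.9^0.62·exp(0.033·65+0.04·8.8) = 45.63
  sum: 56.76 + 45.63 → r_corr = 102.4 μm/a
Category bounds: 80…200 μm/a bracket r_corr ⇒ C5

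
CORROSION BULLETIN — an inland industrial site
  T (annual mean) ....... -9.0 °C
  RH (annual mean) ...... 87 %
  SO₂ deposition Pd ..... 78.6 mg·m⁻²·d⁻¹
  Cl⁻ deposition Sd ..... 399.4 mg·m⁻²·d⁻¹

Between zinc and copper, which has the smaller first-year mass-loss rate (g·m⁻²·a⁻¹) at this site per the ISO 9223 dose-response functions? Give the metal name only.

zinc: T≤10 °C ⇒ hinge +0.038·(-9.0−10) = -0.7220
  SO₂ term: 0.0129·78.6^0.44·exp(0.046·87-0.7220) = 2.339
  Sd branch = 0.0175·Sd^0.57·e^(0.008·RH+0.085·T) = 0.4964 μm/a
  sum: 2.339 + 0.4964 → r_corr = 2.836 μm/a
  mass loss = 2.836 μm/a × 7.14 g/cm³ = 20.25 g·m⁻²·a⁻¹
copper: f(T) = +0.126·(T−10) [T≤10 °C] = -2.3940
  SO₂ term: 0.0053·78.6^0.26·exp(0.059·87-2.3940) = 0.255
  Sd branch = 0.01025·Sd^0.27·e^(0.036·RH+0.049·T) = 0.7617 μm/a
  r_corr = 0.255 + 0.7617 = 1.017 μm/a
  mass loss = 1.017 μm/a × 8.96 g/cm³ = 9.11 g·m⁻²·a⁻¹
Ordering by g·m⁻²·a⁻¹: zinc (20.2) > copper (9.11)

copper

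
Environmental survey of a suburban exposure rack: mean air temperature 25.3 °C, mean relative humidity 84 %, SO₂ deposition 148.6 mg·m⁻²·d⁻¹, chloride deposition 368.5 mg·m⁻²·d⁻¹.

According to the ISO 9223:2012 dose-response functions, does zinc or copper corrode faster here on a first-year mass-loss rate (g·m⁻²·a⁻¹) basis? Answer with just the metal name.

zinc: f(T) = -0.071·(T−10) [T>10 °C] = -1.0863
  Pd branch = 0.0129·Pd^0.44·e^(0.046·RH+f) = 1.873 μm/a
  Cl⁻ term: 0.0175·368.5^0.57·exp(0.008·84+0.085·25.3) = 8.545
  r_corr = 1.873 + 8.545 = 10.42 μm/a
  mass loss = 10.42 μm/a × 7.14 g/cm³ = 74.39 g·m⁻²·a⁻¹
copper: temperature factor f = -0.080·(15.3) = -1.2240
  Pd branch = 0.0053·Pd^0.26·e^(0.059·RH+f) = 0.8124 μm/a
  Cl⁻ term: 0.01025·368.5^0.27·exp(0.036·84+0.049·25.3) = 3.592
  sum: 0.8124 + 3.592 → r_corr = 4.405 μm/a
  mass loss = 4.405 μm/a × 8.96 g/cm³ = 39.47 g·m⁻²·a⁻¹
Ordering by g·m⁻²·a⁻¹: zinc (74.4) > copper (39.5)

zinc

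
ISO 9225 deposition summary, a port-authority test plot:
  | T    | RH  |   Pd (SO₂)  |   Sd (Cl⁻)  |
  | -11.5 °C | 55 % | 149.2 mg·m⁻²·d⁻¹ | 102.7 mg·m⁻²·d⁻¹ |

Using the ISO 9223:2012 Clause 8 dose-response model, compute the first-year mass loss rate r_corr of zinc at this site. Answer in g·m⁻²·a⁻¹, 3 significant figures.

zinc: T≤10 °C ⇒ hinge +0.038·(-11.5−10) = -0.8170
  SO₂ term: 0.0129·149.2^0.44·exp(0.046·55-0.8170) = 0.6471
  Cl⁻ term: 0.0175·102.7^0.57·exp(0.008·55+0.085·-11.5) = 0.1433
  sum: 0.6471 + 0.1433 → r_corr = 0.7904 μm/a
Convert to mass loss: 0.7904 μm/a × 7.14 g/cm³ = 5.644 g·m⁻²·a⁻¹

r_corr = 5.64 g·m⁻²·a⁻¹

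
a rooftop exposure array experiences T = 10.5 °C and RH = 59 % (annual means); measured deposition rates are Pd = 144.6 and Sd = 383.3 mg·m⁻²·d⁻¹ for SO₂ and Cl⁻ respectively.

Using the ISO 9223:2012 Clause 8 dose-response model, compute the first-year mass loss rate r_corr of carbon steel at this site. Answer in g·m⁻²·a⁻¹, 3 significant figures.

r_corr = 926 g·m⁻²·a⁻¹

carbon steel: temperature factor f = -0.054·(0.5) = -0.0270
  sulphur-dioxide contribution → 74.47 μm/a
  chloride contribution → 43.49 μm/a
  total first-year rate 118 μm/a
Convert to mass loss: 118 μm/a × 7.85 g/cm³ = 926 g·m⁻²·a⁻¹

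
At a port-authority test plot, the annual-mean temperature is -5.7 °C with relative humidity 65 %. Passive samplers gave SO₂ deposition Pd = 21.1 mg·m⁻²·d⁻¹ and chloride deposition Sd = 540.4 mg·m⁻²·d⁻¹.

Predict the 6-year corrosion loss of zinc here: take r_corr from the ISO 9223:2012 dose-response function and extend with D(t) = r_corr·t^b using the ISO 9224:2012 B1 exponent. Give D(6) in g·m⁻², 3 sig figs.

zinc: temperature factor f = +0.038·(-15.7) = -0.5966
  SO₂ term: 0.0129·21.1^0.44·exp(0.046·65-0.5966) = 0.5404
  Cl⁻ term: 0.0175·540.4^0.57·exp(0.008·65+0.085·-5.7) = 0.6548
  sum: 0.5404 + 0.6548 → r_corr = 1.195 μm/a
Long-term exponent b (ISO 9224 Table 2, B1) = 0.813
  D(6) = 1.195 × 6^0.813 = 1.195 × 4.292 = 5.129 μm
  Mass loss = 5.129 μm × 7.14 g/cm³ = 36.62 g·m⁻²

D(6) = 36.6 g·m⁻²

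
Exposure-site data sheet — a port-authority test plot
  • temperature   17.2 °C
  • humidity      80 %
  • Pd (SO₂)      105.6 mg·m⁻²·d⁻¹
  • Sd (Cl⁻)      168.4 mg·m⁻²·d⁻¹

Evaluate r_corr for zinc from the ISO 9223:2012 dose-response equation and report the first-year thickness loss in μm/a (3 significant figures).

zinc: T>10 °C ⇒ hinge -0.071·(17.2−10) = -0.5112
  Pd branch = 0.0129·Pd^0.44·e^(0.046·RH+f) = 2.383 μm/a
  Cl⁻ term: 0.0175·168.4^0.57·exp(0.008·80+0.085·17.2) = 2.66
  r_corr = 2.383 + 2.66 = 5.044 μm/a

r_corr = 5.04 μm/a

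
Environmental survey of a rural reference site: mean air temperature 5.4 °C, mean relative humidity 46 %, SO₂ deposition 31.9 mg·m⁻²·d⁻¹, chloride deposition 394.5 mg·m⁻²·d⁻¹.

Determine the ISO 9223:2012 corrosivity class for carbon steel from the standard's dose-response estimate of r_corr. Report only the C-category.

C3

carbon steel: f(T) = +0.150·(T−10) [T≤10 °C] = -0.6900
  sulphur-dioxide contribution → 13.48 μm/a
  chloride contribution → 23.51 μm/a
  ⇒ r_corr(carbon steel) = 36.99 μm/a
ISO 9223 Table 2 (carbon steel): 25 < 37 ≤ 50 μm/a ⇒ C3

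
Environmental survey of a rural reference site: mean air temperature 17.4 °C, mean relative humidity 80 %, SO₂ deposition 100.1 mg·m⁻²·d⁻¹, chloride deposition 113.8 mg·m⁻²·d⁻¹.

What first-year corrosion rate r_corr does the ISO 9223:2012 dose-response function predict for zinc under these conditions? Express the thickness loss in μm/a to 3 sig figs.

zinc: f(T) = -0.071·(T−10) [T>10 °C] = -0.5254
  SO₂ term: 0.0129·100.1^0.44·exp(0.046·80-0.5254) = 2.295
  Cl⁻ term: 0.0175·113.8^0.57·exp(0.008·80+0.085·17.4) = 2.164
  sum: 2.295 + 2.164 → r_corr = 4.459 μm/a

r_corr = 4.46 μm/a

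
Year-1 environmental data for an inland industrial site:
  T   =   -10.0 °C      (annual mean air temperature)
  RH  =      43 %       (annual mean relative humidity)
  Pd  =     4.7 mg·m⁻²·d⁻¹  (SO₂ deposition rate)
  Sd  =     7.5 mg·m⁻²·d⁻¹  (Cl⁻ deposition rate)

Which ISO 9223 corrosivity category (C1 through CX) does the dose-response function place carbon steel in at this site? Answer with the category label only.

C2

carbon steel: temperature factor f = +0.150·(-20.0) = -3.0000
  SO₂ term: 1.77·4.7^0.52·exp(0.02·43-3.0000) = 0.4657
  Sd branch = 0.102·Sd^0.62·e^(0.033·RH+0.04·T) = 0.9856 μm/a
  sum: 0.4657 + 0.9856 → r_corr = 1.451 μm/a
1.45 μm/a falls in (1.3, 25] for carbon steel → category C2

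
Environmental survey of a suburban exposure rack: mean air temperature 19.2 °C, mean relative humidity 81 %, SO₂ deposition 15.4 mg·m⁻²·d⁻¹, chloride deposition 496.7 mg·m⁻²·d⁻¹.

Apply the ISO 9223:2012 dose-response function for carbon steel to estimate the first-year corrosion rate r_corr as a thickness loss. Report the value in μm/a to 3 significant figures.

carbon steel: temperature factor f = -0.054·(9.2) = -0.4968
  SO₂ term: 1.77·15.4^0.52·exp(0.02·81-0.4968) = 22.56
  Sd branch = 0.102·Sd^0.62·e^(0.033·RH+0.04·T) = 149.5 μm/a
  r_corr = 22.56 + 149.5 = 172 μm/a

r_corr = 172 μm/a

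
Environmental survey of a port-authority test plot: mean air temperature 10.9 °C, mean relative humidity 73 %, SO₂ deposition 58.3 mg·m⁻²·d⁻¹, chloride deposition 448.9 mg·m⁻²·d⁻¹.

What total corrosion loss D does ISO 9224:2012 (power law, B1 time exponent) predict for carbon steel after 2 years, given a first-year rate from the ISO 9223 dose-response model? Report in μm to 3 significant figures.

carbon steel: T>10 °C ⇒ hinge -0.054·(10.9−10) = -0.0486
  Pd branch = 1.77·Pd^0.52·e^(0.02·RH+f) = 60.13 μm/a
  Sd branch = 0.102·Sd^0.62·e^(0.033·RH+0.04·T) = 77.36 μm/a
  r_corr = 60.13 + 77.36 = 137.5 μm/a
ISO 9224: D(t) = r_corr · t^b with b = 0.523 (carbon steel, B1)
  D(2) = 137.5 × 2^0.523 = 137.5 × 1.437 = 197.6 μm

D(2) = 198 μm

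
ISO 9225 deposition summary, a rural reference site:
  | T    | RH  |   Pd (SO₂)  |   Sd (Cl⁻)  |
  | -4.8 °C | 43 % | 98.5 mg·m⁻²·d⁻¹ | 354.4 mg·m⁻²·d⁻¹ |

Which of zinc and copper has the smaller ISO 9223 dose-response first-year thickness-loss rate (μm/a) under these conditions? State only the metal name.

zinc: T≤10 °C ⇒ hinge +0.038·(-4.8−10) = -0.5624
  sulphur-dioxide contribution → 0.4004 μm/a
  chloride contribution → 0.4661 μm/a
  total first-year rate 0.8665 μm/a
copper: f(T) = +0.126·(T−10) [T≤10 °C] = -1.8648
  sulphur-dioxide contribution → 0.03424 μm/a
  chloride contribution → 0.1859 μm/a
  total first-year rate 0.2201 μm/a
Ordering by μm/a: zinc (0.866) > copper (0.22)

copper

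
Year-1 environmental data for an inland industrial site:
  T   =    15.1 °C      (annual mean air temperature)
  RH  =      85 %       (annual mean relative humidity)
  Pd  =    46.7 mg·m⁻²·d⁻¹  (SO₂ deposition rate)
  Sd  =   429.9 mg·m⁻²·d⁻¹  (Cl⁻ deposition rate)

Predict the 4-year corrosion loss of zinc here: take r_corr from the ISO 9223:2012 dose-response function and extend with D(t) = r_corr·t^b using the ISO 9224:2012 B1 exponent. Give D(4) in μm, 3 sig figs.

D(4) = 19.7 μm

zinc: f(T) = -0.071·(T−10) [T>10 °C] = -0.3621
  SO₂ term: 0.0129·46.7^0.44·exp(0.046·85-0.3621) = 2.432
  Sd branch = 0.0175·Sd^0.57·e^(0.008·RH+0.085·T) = 3.952 μm/a
  r_corr = 2.432 + 3.952 = 6.384 μm/a
Long-term exponent b (ISO 9224 Table 2, B1) = 0.813
  D(4) = 6.384 × 4^0.813 = 6.384 × 3.087 = 19.7 μm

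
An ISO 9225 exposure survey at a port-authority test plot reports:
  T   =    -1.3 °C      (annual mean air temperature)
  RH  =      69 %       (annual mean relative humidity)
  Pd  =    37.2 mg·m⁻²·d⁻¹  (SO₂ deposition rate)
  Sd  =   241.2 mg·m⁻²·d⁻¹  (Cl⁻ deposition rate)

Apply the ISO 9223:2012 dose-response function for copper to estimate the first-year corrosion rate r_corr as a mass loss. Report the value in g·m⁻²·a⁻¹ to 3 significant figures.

r_corr = 6.26 g·m⁻²·a⁻¹

copper: temperature factor f = +0.126·(-11.3) = -1.4238
  SO₂ term: 0.0053·37.2^0.26·exp(0.059·69-1.4238) = 0.1915
  Cl⁻ term: 0.01025·241.2^0.27·exp(0.036·69+0.049·-1.3) = 0.5071
  sum: 0.1915 + 0.5071 → r_corr = 0.6986 μm/a
Convert to mass loss: 0.6986 μm/a × 8.96 g/cm³ = 6.26 g·m⁻²·a⁻¹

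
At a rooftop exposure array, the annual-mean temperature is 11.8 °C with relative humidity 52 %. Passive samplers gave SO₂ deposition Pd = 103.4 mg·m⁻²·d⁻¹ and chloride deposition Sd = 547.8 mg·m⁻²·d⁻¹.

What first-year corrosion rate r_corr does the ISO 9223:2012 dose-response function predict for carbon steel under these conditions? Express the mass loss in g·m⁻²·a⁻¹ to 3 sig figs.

r_corr = 754 g·m⁻²·a⁻¹

carbon steel: f(T) = -0.054·(T−10) [T>10 °C] = -0.0972
  sulphur-dioxide contribution → 50.7 μm/a
  chloride contribution → 45.37 μm/a
  ⇒ r_corr(carbon steel) = 96.07 μm/a
Convert to mass loss: 96.07 μm/a × 7.85 g/cm³ = 754.1 g·m⁻²·a⁻¹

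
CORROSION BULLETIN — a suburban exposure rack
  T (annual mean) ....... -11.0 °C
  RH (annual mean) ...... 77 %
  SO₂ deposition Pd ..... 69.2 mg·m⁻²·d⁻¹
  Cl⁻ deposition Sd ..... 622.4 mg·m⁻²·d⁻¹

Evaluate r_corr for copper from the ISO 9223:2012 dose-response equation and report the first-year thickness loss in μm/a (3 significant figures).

copper: temperature factor f = +0.126·(-21.0) = -2.6460
  sulphur-dioxide contribution → 0.1063 μm/a
  chloride contribution → 0.5431 μm/a
  total first-year rate 0.6494 μm/a

r_corr = 0.649 μm/a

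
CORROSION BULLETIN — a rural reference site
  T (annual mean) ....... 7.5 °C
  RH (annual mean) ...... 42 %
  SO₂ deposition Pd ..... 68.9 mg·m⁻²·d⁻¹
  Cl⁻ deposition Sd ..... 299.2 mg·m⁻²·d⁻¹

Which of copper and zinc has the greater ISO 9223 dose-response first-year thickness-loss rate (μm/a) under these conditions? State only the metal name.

copper: T≤10 °C ⇒ hinge +0.126·(7.5−10) = -0.3150
  SO₂ term: 0.0053·68.9^0.26·exp(0.059·42-0.3150) = 0.1385
  Cl⁻ term: 0.01025·299.2^0.27·exp(0.036·42+0.049·7.5) = 0.313
  r_corr = 0.1385 + 0.313 = 0.4515 μm/a
zinc: T≤10 °C ⇒ hinge +0.038·(7.5−10) = -0.0950
  SO₂ term: 0.0129·68.9^0.44·exp(0.046·42-0.0950) = 0.5214
  Sd branch = 0.0175·Sd^0.57·e^(0.008·RH+0.085·T) = 1.194 μm/a
  sum: 0.5214 + 1.194 → r_corr = 1.716 μm/a
Ordering by μm/a: zinc (1.72) > copper (0.452)

zinc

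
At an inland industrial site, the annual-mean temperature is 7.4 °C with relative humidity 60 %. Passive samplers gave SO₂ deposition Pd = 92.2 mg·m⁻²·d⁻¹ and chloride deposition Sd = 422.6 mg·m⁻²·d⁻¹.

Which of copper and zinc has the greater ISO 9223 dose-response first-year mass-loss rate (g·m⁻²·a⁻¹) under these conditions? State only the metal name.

zinc

copper: f(T) = +0.126·(T−10) [T≤10 °C] = -0.3276
  SO₂ term: 0.0053·92.2^0.26·exp(0.059·60-0.3276) = 0.4268
  Sd branch = 0.01025·Sd^0.27·e^(0.036·RH+0.049·T) = 0.6535 μm/a
  sum: 0.4268 + 0.6535 → r_corr = 1.08 μm/a
  mass loss = 1.08 μm/a × 8.96 g/cm³ = 9.68 g·m⁻²·a⁻¹
zinc: f(T) = +0.038·(T−10) [T≤10 °C] = -0.0988
  Pd branch = 0.0129·Pd^0.44·e^(0.046·RH+f) = 1.351 μm/a
  Sd branch = 0.0175·Sd^0.57·e^(0.008·RH+0.085·T) = 1.665 μm/a
  r_corr = 1.351 + 1.665 = 3.017 μm/a
  mass loss = 3.017 μm/a × 7.14 g/cm³ = 21.54 g·m⁻²·a⁻¹
Ordering by g·m⁻²·a⁻¹: zinc (21.5) > copper (9.68)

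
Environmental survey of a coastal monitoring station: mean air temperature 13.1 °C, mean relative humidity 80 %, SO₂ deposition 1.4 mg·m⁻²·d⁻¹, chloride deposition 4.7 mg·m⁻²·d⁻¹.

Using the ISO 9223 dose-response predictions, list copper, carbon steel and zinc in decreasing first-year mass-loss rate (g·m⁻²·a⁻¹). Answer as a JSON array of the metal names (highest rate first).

copper: temperature factor f = -0.080·(3.1) = -0.2480
  sulphur-dioxide contribution → 0.5063 μm/a
  chloride contribution → 0.5269 μm/a
  ⇒ r_corr(copper) = 1.033 μm/a
  mass loss = 1.033 μm/a × 8.96 g/cm³ = 9.258 g·m⁻²·a⁻¹
carbon steel: f(T) = -0.054·(T−10) [T>10 °C] = -0.1674
  sulphur-dioxide contribution → 8.833 μm/a
  chloride contribution → 6.301 μm/a
  total first-year rate 15.13 μm/a
  mass loss = 15.13 μm/a × 7.85 g/cm³ = 118.8 g·m⁻²·a⁻¹
zinc: T>10 °C ⇒ hinge -0.071·(13.1−10) = -0.2201
  sulphur-dioxide contribution → 0.4759 μm/a
  chloride contribution → 0.2442 μm/a
  ⇒ r_corr(zinc) = 0.72 μm/a
  mass loss = 0.72 μm/a × 7.14 g/cm³ = 5.141 g·m⁻²·a⁻¹
Ordering by g·m⁻²·a⁻¹: carbon steel (119) > copper (9.26) > zinc (5.14)

["carbon steel", "copper", "zinc"]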